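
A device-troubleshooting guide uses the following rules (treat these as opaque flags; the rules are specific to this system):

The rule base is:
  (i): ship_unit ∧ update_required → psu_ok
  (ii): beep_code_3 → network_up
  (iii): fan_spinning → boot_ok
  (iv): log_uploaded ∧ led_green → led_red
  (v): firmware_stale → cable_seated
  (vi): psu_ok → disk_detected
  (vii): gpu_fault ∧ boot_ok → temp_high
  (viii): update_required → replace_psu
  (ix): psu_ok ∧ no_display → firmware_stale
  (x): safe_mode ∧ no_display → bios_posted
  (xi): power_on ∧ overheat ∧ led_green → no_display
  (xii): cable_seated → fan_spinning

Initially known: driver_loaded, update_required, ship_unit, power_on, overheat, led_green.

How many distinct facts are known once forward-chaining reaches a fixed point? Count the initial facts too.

Round 1 — (i), (viii), (xi), derive psu_ok, replace_psu, no_display.
Round 2 — (vi), (ix), derive disk_detected, firmware_stale.
Round 3 — (v), derive cable_seated.
Round 4 — (xii), derive fan_spinning.
Round 5 — (iii), derive boot_ok.
Closure: {boot_ok, cable_seated, disk_detected, driver_loaded, fan_spinning, firmware_stale, led_green, no_display, overheat, power_on, psu_ok, replace_psu, ship_unit, update_required} — 14 facts.

14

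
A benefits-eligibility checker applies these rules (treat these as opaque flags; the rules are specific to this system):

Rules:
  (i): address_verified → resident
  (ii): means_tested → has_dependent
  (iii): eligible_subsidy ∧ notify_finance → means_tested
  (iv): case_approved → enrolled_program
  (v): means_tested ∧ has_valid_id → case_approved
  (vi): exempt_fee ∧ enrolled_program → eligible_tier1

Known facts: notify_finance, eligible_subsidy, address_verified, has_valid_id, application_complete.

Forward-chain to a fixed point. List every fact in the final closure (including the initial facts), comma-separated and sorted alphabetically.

Round 1 fires (i), (iii), giving resident, means_tested.
Round 2 fires (ii), (v), giving has_dependent, case_approved.
Round 3 fires (iv), giving enrolled_program.

address_verified, application_complete, case_approved, eligible_subsidy, enrolled_program, has_dependent, has_valid_id, means_tested, notify_finance, resident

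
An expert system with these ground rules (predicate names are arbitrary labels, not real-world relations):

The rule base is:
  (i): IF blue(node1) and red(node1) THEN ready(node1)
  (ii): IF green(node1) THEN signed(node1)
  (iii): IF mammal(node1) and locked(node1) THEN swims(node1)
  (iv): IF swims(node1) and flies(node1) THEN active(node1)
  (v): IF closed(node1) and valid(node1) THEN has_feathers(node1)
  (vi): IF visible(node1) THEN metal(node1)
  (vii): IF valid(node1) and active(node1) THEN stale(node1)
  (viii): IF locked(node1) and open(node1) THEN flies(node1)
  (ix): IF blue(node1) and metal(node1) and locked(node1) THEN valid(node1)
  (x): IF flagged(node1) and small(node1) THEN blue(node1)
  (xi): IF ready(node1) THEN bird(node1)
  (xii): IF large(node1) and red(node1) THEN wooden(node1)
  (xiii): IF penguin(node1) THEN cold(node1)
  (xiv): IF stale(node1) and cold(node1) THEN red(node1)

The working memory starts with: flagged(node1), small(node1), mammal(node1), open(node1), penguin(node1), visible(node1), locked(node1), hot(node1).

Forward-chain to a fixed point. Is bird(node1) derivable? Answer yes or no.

yes

[1] (iii) [IF mammal(node1) and locked(node1) THEN swims(node1)]; (vi) [IF visible(node1) THEN metal(node1)]; (viii) [IF locked(node1) and open(node1) THEN flies(node1)]; (x) [IF flagged(node1) and small(node1) THEN blue(node1)]; (xiii) [IF penguin(node1) THEN cold(node1)]. ⇒ new: swims(node1), metal(node1), flies(node1), blue(node1), cold(node1).
[2] (iv) [IF swims(node1) and flies(node1) THEN active(node1)]; (ix) [IF blue(node1) and metal(node1) and locked(node1) THEN valid(node1)]. ⇒ new: active(node1), valid(node1).
[3] (vii) [IF valid(node1) and active(node1) THEN stale(node1)]. ⇒ new: stale(node1).
[4] (xiv) [IF stale(node1) and cold(node1) THEN red(node1)]. ⇒ new: red(node1).
[5] (i) [IF blue(node1) and red(node1) THEN ready(node1)]. ⇒ new: ready(node1).
[6] (xi) [IF ready(node1) THEN bird(node1)]. ⇒ new: bird(node1).
bird(node1) appears in round 6, so it is derivable.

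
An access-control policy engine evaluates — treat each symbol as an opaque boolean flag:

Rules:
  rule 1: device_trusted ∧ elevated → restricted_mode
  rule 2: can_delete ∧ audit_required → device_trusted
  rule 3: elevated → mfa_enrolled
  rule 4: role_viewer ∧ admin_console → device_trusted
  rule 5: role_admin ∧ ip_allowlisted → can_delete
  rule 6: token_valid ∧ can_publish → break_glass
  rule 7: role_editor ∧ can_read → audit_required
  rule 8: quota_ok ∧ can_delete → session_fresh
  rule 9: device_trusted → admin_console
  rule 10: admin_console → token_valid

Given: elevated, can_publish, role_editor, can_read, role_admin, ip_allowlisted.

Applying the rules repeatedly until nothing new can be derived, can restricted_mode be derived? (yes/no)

yes

Round 1: rule 3 [elevated → mfa_enrolled]; rule 5 [role_admin ∧ ip_allowlisted → can_delete]; rule 7 [role_editor ∧ can_read → audit_required]. New: mfa_enrolled, can_delete, audit_required.
Round 2: rule 2 [can_delete ∧ audit_required → device_trusted]. New: device_trusted.
Round 3: rule 1 [device_trusted ∧ elevated → restricted_mode]; rule 9 [device_trusted → admin_console]. New: restricted_mode, admin_console.
Round 4: rule 10 [admin_console → token_valid]. New: token_valid.
Round 5: rule 6 [token_valid ∧ can_publish → break_glass]. New: break_glass.
restricted_mode appears in round 3, so it is derivable.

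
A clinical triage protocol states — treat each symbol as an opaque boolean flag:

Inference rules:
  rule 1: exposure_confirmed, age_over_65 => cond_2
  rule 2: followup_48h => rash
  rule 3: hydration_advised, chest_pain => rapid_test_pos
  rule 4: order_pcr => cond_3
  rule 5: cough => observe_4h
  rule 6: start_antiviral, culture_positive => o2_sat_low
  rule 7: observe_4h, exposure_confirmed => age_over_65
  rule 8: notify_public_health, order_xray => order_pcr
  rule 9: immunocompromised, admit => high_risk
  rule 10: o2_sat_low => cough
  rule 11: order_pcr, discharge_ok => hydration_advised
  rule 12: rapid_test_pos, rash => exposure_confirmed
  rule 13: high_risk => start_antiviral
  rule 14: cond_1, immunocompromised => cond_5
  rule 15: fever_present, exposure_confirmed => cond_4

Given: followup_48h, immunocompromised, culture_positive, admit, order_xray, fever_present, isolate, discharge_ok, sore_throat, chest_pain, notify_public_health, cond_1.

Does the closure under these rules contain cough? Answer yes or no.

yes

Round 1: rule 2 [followup_48h => rash]; rule 8 [notify_public_health, order_xray => order_pcr]; rule 9 [immunocompromised, admit => high_risk]; rule 14 [cond_1, immunocompromised => cond_5]. Adds rash, order_pcr, high_risk, cond_5.
Round 2: rule 4 [order_pcr => cond_3]; rule 11 [order_pcr, discharge_ok => hydration_advised]; rule 13 [high_risk => start_antiviral]. Adds cond_3, hydration_advised, start_antiviral.
Round 3: rule 3 [hydration_advised, chest_pain => rapid_test_pos]; rule 6 [start_antiviral, culture_positive => o2_sat_low]. Adds rapid_test_pos, o2_sat_low.
Round 4: rule 10 [o2_sat_low => cough]; rule 12 [rapid_test_pos, rash => exposure_confirmed]. Adds cough, exposure_confirmed.
Round 5: rule 5 [cough => observe_4h]; rule 15 [fever_present, exposure_confirmed => cond_4]. Adds observe_4h, cond_4.
Round 6: rule 7 [observe_4h, exposure_confirmed => age_over_65]. Adds age_over_65.
Round 7: rule 1 [exposure_confirmed, age_over_65 => cond_2]. Adds cond_2.
cough appears in round 4, so it is derivable.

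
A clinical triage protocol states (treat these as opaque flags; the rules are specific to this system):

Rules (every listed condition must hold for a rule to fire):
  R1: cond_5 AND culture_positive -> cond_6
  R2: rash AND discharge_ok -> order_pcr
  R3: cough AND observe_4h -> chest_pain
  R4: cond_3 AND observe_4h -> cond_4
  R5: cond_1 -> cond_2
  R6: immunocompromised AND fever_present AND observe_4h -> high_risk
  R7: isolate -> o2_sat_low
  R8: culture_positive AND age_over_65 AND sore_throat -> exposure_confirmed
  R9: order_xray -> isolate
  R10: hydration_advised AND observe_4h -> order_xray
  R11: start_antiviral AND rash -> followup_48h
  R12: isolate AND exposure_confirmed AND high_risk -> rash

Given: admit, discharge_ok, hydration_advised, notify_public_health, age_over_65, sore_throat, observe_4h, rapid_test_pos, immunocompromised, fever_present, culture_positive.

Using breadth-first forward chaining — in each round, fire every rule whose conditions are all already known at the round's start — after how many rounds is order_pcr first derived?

4

Round 1: R6 [immunocompromised AND fever_present AND observe_4h -> high_risk]; R8 [culture_positive AND age_over_65 AND sore_throat -> exposure_confirmed]; R10 [hydration_advised AND observe_4h -> order_xray]. New: high_risk, exposure_confirmed, order_xray.
Round 2: R9 [order_xray -> isolate]. New: isolate.
Round 3: R7 [isolate -> o2_sat_low]; R12 [isolate AND exposure_confirmed AND high_risk -> rash]. New: o2_sat_low, rash.
Round 4: R2 [rash AND discharge_ok -> order_pcr]. New: order_pcr.
order_pcr first appears in round 4.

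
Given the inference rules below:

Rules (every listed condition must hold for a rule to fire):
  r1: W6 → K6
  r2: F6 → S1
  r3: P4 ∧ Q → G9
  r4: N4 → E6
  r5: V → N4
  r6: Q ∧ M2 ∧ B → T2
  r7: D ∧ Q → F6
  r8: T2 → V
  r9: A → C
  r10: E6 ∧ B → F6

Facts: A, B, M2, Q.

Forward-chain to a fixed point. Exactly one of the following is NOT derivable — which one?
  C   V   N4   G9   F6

[1] r6 [Q ∧ M2 ∧ B → T2]; r9 [A → C]. ⇒ new: T2, C.
[2] r8 [T2 → V]. ⇒ new: V.
[3] r5 [V → N4]. ⇒ new: N4.
[4] r4 [N4 → E6]. ⇒ new: E6.
[5] r10 [E6 ∧ B → F6]. ⇒ new: F6.
[6] r2 [F6 → S1]. ⇒ new: S1.
Derived: F6 (round 5), C (round 1), V (round 2), N4 (round 3). G9 never appears in any round.

G9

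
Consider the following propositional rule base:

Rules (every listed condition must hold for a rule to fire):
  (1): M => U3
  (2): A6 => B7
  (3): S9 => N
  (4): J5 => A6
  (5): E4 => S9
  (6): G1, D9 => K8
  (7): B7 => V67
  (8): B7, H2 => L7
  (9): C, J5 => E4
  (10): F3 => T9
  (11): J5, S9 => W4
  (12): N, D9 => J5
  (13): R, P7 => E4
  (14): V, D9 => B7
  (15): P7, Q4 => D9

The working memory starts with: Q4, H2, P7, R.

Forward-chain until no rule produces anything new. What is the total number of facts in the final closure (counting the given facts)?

Round 1: (13) [R, P7 => E4]; (15) [P7, Q4 => D9]. New: E4, D9.
Round 2: (5) [E4 => S9]. New: S9.
Round 3: (3) [S9 => N]. New: N.
Round 4: (12) [N, D9 => J5]. New: J5.
Round 5: (4) [J5 => A6]; (11) [J5, S9 => W4]. New: A6, W4.
Round 6: (2) [A6 => B7]. New: B7.
Round 7: (7) [B7 => V67]; (8) [B7, H2 => L7]. New: V67, L7.
Closure: {A6, B7, D9, E4, H2, J5, L7, N, P7, Q4, R, S9, V67, W4} — 14 facts.

14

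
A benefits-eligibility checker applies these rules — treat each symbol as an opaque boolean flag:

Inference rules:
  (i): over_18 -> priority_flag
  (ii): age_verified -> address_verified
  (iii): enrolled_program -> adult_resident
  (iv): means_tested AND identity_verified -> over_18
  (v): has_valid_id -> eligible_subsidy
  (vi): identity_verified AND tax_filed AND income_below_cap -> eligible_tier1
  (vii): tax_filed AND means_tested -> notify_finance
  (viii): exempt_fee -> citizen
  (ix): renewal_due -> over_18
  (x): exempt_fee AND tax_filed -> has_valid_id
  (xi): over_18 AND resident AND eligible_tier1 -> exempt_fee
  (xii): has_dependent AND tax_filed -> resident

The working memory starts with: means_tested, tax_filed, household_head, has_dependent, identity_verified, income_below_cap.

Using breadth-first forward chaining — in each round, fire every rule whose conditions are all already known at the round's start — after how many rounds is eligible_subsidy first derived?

4

Round 1 fires (iv), (vi), (vii), (xii), giving over_18, eligible_tier1, notify_finance, resident.
Round 2 fires (i), (xi), giving priority_flag, exempt_fee.
Round 3 fires (viii), (x), giving citizen, has_valid_id.
Round 4 fires (v), giving eligible_subsidy.
eligible_subsidy first appears in round 4.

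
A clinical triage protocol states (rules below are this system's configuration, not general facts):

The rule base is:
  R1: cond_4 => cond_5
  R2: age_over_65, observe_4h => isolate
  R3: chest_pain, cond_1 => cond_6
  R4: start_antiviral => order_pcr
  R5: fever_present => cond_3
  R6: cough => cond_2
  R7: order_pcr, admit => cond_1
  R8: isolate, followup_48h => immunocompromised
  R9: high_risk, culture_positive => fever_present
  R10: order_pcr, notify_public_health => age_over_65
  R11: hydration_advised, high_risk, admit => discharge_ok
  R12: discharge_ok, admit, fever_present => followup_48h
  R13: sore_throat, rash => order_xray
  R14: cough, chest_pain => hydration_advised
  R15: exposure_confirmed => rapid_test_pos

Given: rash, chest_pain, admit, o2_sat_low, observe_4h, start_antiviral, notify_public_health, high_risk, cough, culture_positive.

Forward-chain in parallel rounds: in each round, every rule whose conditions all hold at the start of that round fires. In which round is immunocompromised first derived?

Round 1: R4 [start_antiviral => order_pcr]; R6 [cough => cond_2]; R9 [high_risk, culture_positive => fever_present]; R14 [cough, chest_pain => hydration_advised]. New: order_pcr, cond_2, fever_present, hydration_advised.
Round 2: R5 [fever_present => cond_3]; R7 [order_pcr, admit => cond_1]; R10 [order_pcr, notify_public_health => age_over_65]; R11 [hydration_advised, high_risk, admit => discharge_ok]. New: cond_3, cond_1, age_over_65, discharge_ok.
Round 3: R2 [age_over_65, observe_4h => isolate]; R3 [chest_pain, cond_1 => cond_6]; R12 [discharge_ok, admit, fever_present => followup_48h]. New: isolate, cond_6, followup_48h.
Round 4: R8 [isolate, followup_48h => immunocompromised]. New: immunocompromised.
immunocompromised first appears in round 4.

4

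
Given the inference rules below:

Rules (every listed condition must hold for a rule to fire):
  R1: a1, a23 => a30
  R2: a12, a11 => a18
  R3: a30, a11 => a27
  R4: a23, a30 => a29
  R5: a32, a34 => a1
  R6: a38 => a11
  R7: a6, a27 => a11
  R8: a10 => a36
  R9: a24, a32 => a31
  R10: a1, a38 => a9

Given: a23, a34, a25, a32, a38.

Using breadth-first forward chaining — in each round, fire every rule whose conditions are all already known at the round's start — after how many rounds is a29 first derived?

Round 1 — R5, R6, derive a1, a11.
Round 2 — R1, R10, derive a30, a9.
Round 3 — R3, R4, derive a27, a29.
a29 first appears in round 3.

3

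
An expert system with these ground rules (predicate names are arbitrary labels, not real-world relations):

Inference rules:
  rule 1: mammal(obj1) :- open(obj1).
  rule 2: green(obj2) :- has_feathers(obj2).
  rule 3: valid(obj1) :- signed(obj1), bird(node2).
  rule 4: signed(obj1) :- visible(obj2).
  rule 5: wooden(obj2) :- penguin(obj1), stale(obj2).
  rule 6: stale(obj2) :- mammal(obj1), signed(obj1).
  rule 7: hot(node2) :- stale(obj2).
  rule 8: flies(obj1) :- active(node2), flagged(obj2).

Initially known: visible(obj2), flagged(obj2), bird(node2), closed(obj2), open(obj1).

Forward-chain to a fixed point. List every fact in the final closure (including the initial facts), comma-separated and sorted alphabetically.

bird(node2), closed(obj2), flagged(obj2), hot(node2), mammal(obj1), open(obj1), signed(obj1), stale(obj2), valid(obj1), visible(obj2)

Round 1: rule 1 [mammal(obj1) :- open(obj1).]; rule 4 [signed(obj1) :- visible(obj2).]. New: mammal(obj1), signed(obj1).
Round 2: rule 3 [valid(obj1) :- signed(obj1), bird(node2).]; rule 6 [stale(obj2) :- mammal(obj1), signed(obj1).]. New: valid(obj1), stale(obj2).
Round 3: rule 7 [hot(node2) :- stale(obj2).]. New: hot(node2).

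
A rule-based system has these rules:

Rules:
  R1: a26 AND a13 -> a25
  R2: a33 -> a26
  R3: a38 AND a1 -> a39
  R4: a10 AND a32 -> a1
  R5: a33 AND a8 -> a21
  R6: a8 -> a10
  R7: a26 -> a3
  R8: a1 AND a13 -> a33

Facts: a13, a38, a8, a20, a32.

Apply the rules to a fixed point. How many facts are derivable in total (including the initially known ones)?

13

Round 1: R6 [a8 -> a10]. Adds a10.
Round 2: R4 [a10 AND a32 -> a1]. Adds a1.
Round 3: R3 [a38 AND a1 -> a39]; R8 [a1 AND a13 -> a33]. Adds a39, a33.
Round 4: R2 [a33 -> a26]; R5 [a33 AND a8 -> a21]. Adds a26, a21.
Round 5: R1 [a26 AND a13 -> a25]; R7 [a26 -> a3]. Adds a25, a3.
Closure: {a1, a10, a13, a20, a21, a25, a26, a3, a32, a33, a38, a39, a8} — 13 facts.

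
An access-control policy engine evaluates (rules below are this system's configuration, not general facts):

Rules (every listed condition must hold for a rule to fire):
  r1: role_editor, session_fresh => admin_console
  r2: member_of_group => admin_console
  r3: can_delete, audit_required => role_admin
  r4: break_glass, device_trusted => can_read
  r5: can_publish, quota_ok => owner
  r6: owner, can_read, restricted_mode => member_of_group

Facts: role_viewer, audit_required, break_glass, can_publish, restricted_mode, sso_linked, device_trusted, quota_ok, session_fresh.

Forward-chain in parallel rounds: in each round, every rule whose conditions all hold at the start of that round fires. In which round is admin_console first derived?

[1] r4 [break_glass, device_trusted => can_read]; r5 [can_publish, quota_ok => owner]. ⇒ new: can_read, owner.
[2] r6 [owner, can_read, restricted_mode => member_of_group]. ⇒ new: member_of_group.
[3] r2 [member_of_group => admin_console]. ⇒ new: admin_console.
admin_console first appears in round 3.

3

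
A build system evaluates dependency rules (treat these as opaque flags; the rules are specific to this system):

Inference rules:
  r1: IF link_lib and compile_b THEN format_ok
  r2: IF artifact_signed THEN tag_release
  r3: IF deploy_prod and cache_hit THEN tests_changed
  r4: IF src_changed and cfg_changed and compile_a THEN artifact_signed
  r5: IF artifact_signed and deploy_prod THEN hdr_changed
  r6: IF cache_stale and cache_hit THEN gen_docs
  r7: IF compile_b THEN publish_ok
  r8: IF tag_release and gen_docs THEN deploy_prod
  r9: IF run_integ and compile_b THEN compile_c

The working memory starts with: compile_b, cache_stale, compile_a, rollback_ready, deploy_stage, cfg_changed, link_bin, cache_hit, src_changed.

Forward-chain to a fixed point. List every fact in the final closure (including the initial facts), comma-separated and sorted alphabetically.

Round 1 — r4, r6, r7, derive artifact_signed, gen_docs, publish_ok.
Round 2 — r2, derive tag_release.
Round 3 — r8, derive deploy_prod.
Round 4 — r3, r5, derive tests_changed, hdr_changed.

artifact_signed, cache_hit, cache_stale, cfg_changed, compile_a, compile_b, deploy_prod, deploy_stage, gen_docs, hdr_changed, link_bin, publish_ok, rollback_ready, src_changed, tag_release, tests_changed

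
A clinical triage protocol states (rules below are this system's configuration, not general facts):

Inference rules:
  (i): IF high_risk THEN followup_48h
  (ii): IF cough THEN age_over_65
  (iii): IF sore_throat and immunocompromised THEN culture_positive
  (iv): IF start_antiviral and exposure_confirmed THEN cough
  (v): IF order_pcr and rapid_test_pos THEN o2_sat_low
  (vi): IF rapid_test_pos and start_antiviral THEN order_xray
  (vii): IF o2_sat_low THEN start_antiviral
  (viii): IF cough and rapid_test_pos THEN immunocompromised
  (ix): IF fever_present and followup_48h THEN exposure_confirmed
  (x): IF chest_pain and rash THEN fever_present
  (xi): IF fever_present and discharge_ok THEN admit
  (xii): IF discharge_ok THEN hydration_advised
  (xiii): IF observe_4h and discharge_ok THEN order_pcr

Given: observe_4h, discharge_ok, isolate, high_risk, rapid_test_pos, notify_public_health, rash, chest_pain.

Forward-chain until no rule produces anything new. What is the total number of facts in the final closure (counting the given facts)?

20

[1] (i) [IF high_risk THEN followup_48h]; (x) [IF chest_pain and rash THEN fever_present]; (xii) [IF discharge_ok THEN hydration_advised]; (xiii) [IF observe_4h and discharge_ok THEN order_pcr]. ⇒ new: followup_48h, fever_present, hydration_advised, order_pcr.
[2] (v) [IF order_pcr and rapid_test_pos THEN o2_sat_low]; (ix) [IF fever_present and followup_48h THEN exposure_confirmed]; (xi) [IF fever_present and discharge_ok THEN admit]. ⇒ new: o2_sat_low, exposure_confirmed, admit.
[3] (vii) [IF o2_sat_low THEN start_antiviral]. ⇒ new: start_antiviral.
[4] (iv) [IF start_antiviral and exposure_confirmed THEN cough]; (vi) [IF rapid_test_pos and start_antiviral THEN order_xray]. ⇒ new: cough, order_xray.
[5] (ii) [IF cough THEN age_over_65]; (viii) [IF cough and rapid_test_pos THEN immunocompromised]. ⇒ new: age_over_65, immunocompromised.
Closure: {admit, age_over_65, chest_pain, cough, discharge_ok, exposure_confirmed, fever_present, followup_48h, high_risk, hydration_advised, immunocompromised, isolate, notify_public_health, o2_sat_low, observe_4h, order_pcr, order_xray, rapid_test_pos, rash, start_antiviral} — 20 facts.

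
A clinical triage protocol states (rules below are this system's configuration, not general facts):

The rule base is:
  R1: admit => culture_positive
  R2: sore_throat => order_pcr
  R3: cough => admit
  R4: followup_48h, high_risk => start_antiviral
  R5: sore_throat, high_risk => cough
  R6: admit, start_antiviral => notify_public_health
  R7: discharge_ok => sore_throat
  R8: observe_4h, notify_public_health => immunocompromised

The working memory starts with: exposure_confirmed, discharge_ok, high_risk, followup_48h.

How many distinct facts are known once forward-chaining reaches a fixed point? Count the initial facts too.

[1] R4 [followup_48h, high_risk => start_antiviral]; R7 [discharge_ok => sore_throat]. ⇒ new: start_antiviral, sore_throat.
[2] R2 [sore_throat => order_pcr]; R5 [sore_throat, high_risk => cough]. ⇒ new: order_pcr, cough.
[3] R3 [cough => admit]. ⇒ new: admit.
[4] R1 [admit => culture_positive]; R6 [admit, start_antiviral => notify_public_health]. ⇒ new: culture_positive, notify_public_health.
Closure: {admit, cough, culture_positive, discharge_ok, exposure_confirmed, followup_48h, high_risk, notify_public_health, order_pcr, sore_throat, start_antiviral} — 11 facts.

11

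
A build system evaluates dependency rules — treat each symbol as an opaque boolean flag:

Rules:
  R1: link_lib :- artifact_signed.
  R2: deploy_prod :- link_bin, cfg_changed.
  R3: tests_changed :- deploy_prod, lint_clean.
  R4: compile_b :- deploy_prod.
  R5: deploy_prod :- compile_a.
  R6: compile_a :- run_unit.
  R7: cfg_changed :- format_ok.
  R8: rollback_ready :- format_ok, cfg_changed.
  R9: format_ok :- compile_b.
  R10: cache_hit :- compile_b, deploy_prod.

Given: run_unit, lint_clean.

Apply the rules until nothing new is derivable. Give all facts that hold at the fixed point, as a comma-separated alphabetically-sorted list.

Round 1: R6 [compile_a :- run_unit.]. New: compile_a.
Round 2: R5 [deploy_prod :- compile_a.]. New: deploy_prod.
Round 3: R3 [tests_changed :- deploy_prod, lint_clean.]; R4 [compile_b :- deploy_prod.]. New: tests_changed, compile_b.
Round 4: R9 [format_ok :- compile_b.]; R10 [cache_hit :- compile_b, deploy_prod.]. New: format_ok, cache_hit.
Round 5: R7 [cfg_changed :- format_ok.]. New: cfg_changed.
Round 6: R8 [rollback_ready :- format_ok, cfg_changed.]. New: rollback_ready.

cache_hit, cfg_changed, compile_a, compile_b, deploy_prod, format_ok, lint_clean, rollback_ready, run_unit, tests_changed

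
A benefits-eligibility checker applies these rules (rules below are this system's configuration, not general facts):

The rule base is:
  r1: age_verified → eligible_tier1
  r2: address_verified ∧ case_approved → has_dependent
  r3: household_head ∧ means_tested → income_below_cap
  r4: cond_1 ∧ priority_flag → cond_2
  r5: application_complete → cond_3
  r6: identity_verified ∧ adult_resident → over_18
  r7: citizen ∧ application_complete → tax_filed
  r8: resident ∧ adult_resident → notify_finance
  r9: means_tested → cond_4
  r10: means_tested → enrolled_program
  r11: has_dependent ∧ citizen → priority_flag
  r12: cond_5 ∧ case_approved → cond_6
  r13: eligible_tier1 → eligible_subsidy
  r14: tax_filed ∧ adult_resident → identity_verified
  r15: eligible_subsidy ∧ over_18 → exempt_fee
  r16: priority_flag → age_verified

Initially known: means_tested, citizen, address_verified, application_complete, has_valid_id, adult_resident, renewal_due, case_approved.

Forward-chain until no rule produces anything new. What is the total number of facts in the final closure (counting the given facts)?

20

Round 1: r2 [address_verified ∧ case_approved → has_dependent]; r5 [application_complete → cond_3]; r7 [citizen ∧ application_complete → tax_filed]; r9 [means_tested → cond_4]; r10 [means_tested → enrolled_program]. New: has_dependent, cond_3, tax_filed, cond_4, enrolled_program.
Round 2: r11 [has_dependent ∧ citizen → priority_flag]; r14 [tax_filed ∧ adult_resident → identity_verified]. New: priority_flag, identity_verified.
Round 3: r6 [identity_verified ∧ adult_resident → over_18]; r16 [priority_flag → age_verified]. New: over_18, age_verified.
Round 4: r1 [age_verified → eligible_tier1]. New: eligible_tier1.
Round 5: r13 [eligible_tier1 → eligible_subsidy]. New: eligible_subsidy.
Round 6: r15 [eligible_subsidy ∧ over_18 → exempt_fee]. New: exempt_fee.
Closure: {address_verified, adult_resident, age_verified, application_complete, case_approved, citizen, cond_3, cond_4, eligible_subsidy, eligible_tier1, enrolled_program, exempt_fee, has_dependent, has_valid_id, identity_verified, means_tested, over_18, priority_flag, renewal_due, tax_filed} — 20 facts.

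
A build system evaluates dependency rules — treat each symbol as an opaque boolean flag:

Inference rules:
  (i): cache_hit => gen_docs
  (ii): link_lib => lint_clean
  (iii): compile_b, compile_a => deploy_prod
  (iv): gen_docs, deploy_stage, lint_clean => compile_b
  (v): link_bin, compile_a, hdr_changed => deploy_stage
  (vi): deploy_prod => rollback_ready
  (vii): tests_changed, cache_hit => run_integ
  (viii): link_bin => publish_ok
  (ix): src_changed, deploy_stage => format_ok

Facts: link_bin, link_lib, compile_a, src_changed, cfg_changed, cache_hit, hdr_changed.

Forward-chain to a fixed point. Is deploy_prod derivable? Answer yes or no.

Round 1 — (i), (ii), (v), (viii), derive gen_docs, lint_clean, deploy_stage, publish_ok.
Round 2 — (iv), (ix), derive compile_b, format_ok.
Round 3 — (iii), derive deploy_prod.
Round 4 — (vi), derive rollback_ready.
deploy_prod appears in round 3, so it is derivable.

yes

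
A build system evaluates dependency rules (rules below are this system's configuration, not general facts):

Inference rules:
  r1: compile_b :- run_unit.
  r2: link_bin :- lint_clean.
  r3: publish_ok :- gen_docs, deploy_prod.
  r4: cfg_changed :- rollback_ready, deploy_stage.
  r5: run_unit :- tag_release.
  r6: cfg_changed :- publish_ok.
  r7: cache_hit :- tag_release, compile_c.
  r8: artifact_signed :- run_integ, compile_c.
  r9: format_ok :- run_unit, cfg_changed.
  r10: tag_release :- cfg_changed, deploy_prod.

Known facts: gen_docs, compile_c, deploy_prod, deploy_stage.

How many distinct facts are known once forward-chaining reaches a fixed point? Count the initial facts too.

Round 1: r3 [publish_ok :- gen_docs, deploy_prod.]. Adds publish_ok.
Round 2: r6 [cfg_changed :- publish_ok.]. Adds cfg_changed.
Round 3: r10 [tag_release :- cfg_changed, deploy_prod.]. Adds tag_release.
Round 4: r5 [run_unit :- tag_release.]; r7 [cache_hit :- tag_release, compile_c.]. Adds run_unit, cache_hit.
Round 5: r1 [compile_b :- run_unit.]; r9 [format_ok :- run_unit, cfg_changed.]. Adds compile_b, format_ok.
Closure: {cache_hit, cfg_changed, compile_b, compile_c, deploy_prod, deploy_stage, format_ok, gen_docs, publish_ok, run_unit, tag_release} — 11 facts.

11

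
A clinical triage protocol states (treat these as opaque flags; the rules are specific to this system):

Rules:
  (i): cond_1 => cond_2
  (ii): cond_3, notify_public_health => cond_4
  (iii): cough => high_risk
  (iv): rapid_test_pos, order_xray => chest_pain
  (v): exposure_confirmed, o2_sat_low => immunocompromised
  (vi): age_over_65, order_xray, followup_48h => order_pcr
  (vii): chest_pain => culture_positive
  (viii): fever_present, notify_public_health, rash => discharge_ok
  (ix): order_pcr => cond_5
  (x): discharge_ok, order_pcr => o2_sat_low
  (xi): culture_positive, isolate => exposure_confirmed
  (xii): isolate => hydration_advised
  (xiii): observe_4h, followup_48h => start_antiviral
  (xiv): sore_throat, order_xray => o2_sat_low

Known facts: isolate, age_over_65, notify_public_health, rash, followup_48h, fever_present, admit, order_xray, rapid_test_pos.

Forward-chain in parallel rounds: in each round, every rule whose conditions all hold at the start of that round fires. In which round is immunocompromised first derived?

[1] (iv) [rapid_test_pos, order_xray => chest_pain]; (vi) [age_over_65, order_xray, followup_48h => order_pcr]; (viii) [fever_present, notify_public_health, rash => discharge_ok]; (xii) [isolate => hydration_advised]. ⇒ new: chest_pain, order_pcr, discharge_ok, hydration_advised.
[2] (vii) [chest_pain => culture_positive]; (ix) [order_pcr => cond_5]; (x) [discharge_ok, order_pcr => o2_sat_low]. ⇒ new: culture_positive, cond_5, o2_sat_low.
[3] (xi) [culture_positive, isolate => exposure_confirmed]. ⇒ new: exposure_confirmed.
[4] (v) [exposure_confirmed, o2_sat_low => immunocompromised]. ⇒ new: immunocompromised.
immunocompromised first appears in round 4.

4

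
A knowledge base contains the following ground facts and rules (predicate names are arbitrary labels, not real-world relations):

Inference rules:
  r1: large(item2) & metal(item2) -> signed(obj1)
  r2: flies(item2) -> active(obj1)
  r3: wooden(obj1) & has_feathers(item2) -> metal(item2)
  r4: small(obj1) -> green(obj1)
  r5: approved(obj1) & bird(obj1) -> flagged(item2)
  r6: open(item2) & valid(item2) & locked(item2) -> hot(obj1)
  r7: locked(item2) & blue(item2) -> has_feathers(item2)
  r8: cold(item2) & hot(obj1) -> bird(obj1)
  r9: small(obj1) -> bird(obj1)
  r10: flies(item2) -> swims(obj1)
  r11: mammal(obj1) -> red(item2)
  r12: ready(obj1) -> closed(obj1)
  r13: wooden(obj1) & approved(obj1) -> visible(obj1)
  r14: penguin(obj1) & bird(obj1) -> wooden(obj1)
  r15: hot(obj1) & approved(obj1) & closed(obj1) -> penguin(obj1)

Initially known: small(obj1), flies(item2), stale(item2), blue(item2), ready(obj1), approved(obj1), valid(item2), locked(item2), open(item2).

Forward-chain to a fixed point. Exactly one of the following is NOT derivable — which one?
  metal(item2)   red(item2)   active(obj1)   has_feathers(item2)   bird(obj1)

Round 1: r2 [flies(item2) -> active(obj1)]; r4 [small(obj1) -> green(obj1)]; r6 [open(item2) & valid(item2) & locked(item2) -> hot(obj1)]; r7 [locked(item2) & blue(item2) -> has_feathers(item2)]; r9 [small(obj1) -> bird(obj1)]; r10 [flies(item2) -> swims(obj1)]; r12 [ready(obj1) -> closed(obj1)]. Adds active(obj1), green(obj1), hot(obj1), has_feathers(item2), bird(obj1), swims(obj1), closed(obj1).
Round 2: r5 [approved(obj1) & bird(obj1) -> flagged(item2)]; r15 [hot(obj1) & approved(obj1) & closed(obj1) -> penguin(obj1)]. Adds flagged(item2), penguin(obj1).
Round 3: r14 [penguin(obj1) & bird(obj1) -> wooden(obj1)]. Adds wooden(obj1).
Round 4: r3 [wooden(obj1) & has_feathers(item2) -> metal(item2)]; r13 [wooden(obj1) & approved(obj1) -> visible(obj1)]. Adds metal(item2), visible(obj1).
Derived: bird(obj1) (round 1), metal(item2) (round 4), active(obj1) (round 1), has_feathers(item2) (round 1). red(item2) never appears in any round.

red(item2)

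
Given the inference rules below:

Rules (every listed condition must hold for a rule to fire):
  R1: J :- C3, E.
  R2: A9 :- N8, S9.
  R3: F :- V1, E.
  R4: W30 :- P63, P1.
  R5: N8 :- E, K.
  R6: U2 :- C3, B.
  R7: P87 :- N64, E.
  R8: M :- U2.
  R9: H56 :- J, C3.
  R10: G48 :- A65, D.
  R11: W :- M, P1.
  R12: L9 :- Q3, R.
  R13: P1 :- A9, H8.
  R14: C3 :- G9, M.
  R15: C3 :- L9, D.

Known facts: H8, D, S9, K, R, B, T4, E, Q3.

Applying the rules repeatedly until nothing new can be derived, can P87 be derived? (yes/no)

Round 1 — R5, R12, derive N8, L9.
Round 2 — R2, R15, derive A9, C3.
Round 3 — R1, R6, R13, derive J, U2, P1.
Round 4 — R8, R9, derive M, H56.
Round 5 — R11, derive W.
Fixed point reached. P87 is concluded only by R7; R7 needs N64 (never derived).

no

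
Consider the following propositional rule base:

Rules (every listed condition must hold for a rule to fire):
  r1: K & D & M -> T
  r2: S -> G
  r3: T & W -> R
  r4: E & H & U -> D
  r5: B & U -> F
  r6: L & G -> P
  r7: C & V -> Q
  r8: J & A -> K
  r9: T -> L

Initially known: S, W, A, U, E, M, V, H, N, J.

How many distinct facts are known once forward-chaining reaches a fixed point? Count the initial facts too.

17

Round 1 fires r2, r4, r8, giving G, D, K.
Round 2 fires r1, giving T.
Round 3 fires r3, r9, giving R, L.
Round 4 fires r6, giving P.
Closure: {A, D, E, G, H, J, K, L, M, N, P, R, S, T, U, V, W} — 17 facts.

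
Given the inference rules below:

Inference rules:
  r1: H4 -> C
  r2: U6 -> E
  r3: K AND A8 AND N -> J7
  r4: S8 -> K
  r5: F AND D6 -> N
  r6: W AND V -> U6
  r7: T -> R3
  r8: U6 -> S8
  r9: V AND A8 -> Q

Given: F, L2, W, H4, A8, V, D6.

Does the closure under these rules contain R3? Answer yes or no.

Round 1 fires r1, r5, r6, r9, giving C, N, U6, Q.
Round 2 fires r2, r8, giving E, S8.
Round 3 fires r4, giving K.
Round 4 fires r3, giving J7.
Fixed point reached. R3 is concluded only by r7; r7 needs T (never derived).

no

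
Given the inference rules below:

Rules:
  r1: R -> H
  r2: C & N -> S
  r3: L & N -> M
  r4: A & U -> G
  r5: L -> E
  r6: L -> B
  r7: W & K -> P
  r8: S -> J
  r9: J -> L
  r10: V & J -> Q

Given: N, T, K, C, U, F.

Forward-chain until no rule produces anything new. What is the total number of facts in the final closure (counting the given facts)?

Round 1: r2 [C & N -> S]. Adds S.
Round 2: r8 [S -> J]. Adds J.
Round 3: r9 [J -> L]. Adds L.
Round 4: r3 [L & N -> M]; r5 [L -> E]; r6 [L -> B]. Adds M, E, B.
Closure: {B, C, E, F, J, K, L, M, N, S, T, U} — 12 facts.

12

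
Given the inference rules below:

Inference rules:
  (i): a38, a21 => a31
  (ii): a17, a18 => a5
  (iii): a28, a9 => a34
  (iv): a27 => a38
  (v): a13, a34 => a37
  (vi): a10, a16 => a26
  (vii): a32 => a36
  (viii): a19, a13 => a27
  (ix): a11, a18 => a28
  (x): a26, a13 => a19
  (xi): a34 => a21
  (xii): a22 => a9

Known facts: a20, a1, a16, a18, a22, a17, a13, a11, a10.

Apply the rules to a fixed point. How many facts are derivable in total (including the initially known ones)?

[1] (ii) [a17, a18 => a5]; (vi) [a10, a16 => a26]; (ix) [a11, a18 => a28]; (xii) [a22 => a9]. ⇒ new: a5, a26, a28, a9.
[2] (iii) [a28, a9 => a34]; (x) [a26, a13 => a19]. ⇒ new: a34, a19.
[3] (v) [a13, a34 => a37]; (viii) [a19, a13 => a27]; (xi) [a34 => a21]. ⇒ new: a37, a27, a21.
[4] (iv) [a27 => a38]. ⇒ new: a38.
[5] (i) [a38, a21 => a31]. ⇒ new: a31.
Closure: {a1, a10, a11, a13, a16, a17, a18, a19, a20, a21, a22, a26, a27, a28, a31, a34, a37, a38, a5, a9} — 20 facts.

20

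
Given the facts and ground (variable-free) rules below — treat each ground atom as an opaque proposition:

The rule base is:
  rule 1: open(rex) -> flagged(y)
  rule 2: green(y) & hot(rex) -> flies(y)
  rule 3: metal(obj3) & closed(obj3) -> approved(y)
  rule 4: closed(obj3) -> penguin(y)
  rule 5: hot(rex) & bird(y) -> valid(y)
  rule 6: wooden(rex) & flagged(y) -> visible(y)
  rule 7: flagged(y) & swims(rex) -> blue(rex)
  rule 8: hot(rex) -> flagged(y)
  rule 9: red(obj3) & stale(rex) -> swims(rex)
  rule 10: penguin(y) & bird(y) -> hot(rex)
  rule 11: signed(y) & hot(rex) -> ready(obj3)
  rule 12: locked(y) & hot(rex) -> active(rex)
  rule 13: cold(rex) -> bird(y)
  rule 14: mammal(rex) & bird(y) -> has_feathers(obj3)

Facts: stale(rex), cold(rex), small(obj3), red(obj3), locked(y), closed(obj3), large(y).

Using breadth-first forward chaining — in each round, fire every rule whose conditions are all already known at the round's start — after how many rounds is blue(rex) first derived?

4

Round 1 — rule 4, rule 9, rule 13, derive penguin(y), swims(rex), bird(y).
Round 2 — rule 10, derive hot(rex).
Round 3 — rule 5, rule 8, rule 12, derive valid(y), flagged(y), active(rex).
Round 4 — rule 7, derive blue(rex).
blue(rex) first appears in round 4.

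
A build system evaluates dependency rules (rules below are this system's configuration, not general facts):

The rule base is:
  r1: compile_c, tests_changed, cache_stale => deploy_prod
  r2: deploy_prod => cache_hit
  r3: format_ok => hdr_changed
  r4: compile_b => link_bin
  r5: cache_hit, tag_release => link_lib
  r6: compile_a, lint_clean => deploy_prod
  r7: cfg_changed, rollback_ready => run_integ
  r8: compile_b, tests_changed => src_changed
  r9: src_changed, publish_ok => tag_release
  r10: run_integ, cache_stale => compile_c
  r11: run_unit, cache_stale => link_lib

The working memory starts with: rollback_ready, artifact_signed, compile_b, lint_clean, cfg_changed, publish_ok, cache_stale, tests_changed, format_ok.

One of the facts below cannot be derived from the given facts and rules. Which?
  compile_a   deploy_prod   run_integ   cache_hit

compile_a

[1] r3 [format_ok => hdr_changed]; r4 [compile_b => link_bin]; r7 [cfg_changed, rollback_ready => run_integ]; r8 [compile_b, tests_changed => src_changed]. ⇒ new: hdr_changed, link_bin, run_integ, src_changed.
[2] r9 [src_changed, publish_ok => tag_release]; r10 [run_integ, cache_stale => compile_c]. ⇒ new: tag_release, compile_c.
[3] r1 [compile_c, tests_changed, cache_stale => deploy_prod]. ⇒ new: deploy_prod.
[4] r2 [deploy_prod => cache_hit]. ⇒ new: cache_hit.
[5] r5 [cache_hit, tag_release => link_lib]. ⇒ new: link_lib.
Derived: run_integ (round 1), cache_hit (round 4), deploy_prod (round 3). compile_a never appears in any round.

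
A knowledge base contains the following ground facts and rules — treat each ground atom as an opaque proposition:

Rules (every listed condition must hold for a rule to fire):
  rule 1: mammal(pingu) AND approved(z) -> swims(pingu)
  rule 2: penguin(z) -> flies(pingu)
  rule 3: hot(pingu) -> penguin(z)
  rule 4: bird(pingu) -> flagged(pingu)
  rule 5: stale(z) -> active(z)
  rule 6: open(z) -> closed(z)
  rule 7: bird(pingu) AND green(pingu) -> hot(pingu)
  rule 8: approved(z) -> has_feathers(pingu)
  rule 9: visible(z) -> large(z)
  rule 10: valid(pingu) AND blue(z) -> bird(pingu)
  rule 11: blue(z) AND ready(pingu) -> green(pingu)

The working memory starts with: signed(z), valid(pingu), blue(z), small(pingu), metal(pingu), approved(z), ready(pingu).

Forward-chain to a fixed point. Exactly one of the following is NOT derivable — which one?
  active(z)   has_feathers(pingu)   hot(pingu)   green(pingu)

Round 1: rule 8 [approved(z) -> has_feathers(pingu)]; rule 10 [valid(pingu) AND blue(z) -> bird(pingu)]; rule 11 [blue(z) AND ready(pingu) -> green(pingu)]. Adds has_feathers(pingu), bird(pingu), green(pingu).
Round 2: rule 4 [bird(pingu) -> flagged(pingu)]; rule 7 [bird(pingu) AND green(pingu) -> hot(pingu)]. Adds flagged(pingu), hot(pingu).
Round 3: rule 3 [hot(pingu) -> penguin(z)]. Adds penguin(z).
Round 4: rule 2 [penguin(z) -> flies(pingu)]. Adds flies(pingu).
Derived: green(pingu) (round 1), has_feathers(pingu) (round 1), hot(pingu) (round 2). active(z) never appears in any round.

active(z)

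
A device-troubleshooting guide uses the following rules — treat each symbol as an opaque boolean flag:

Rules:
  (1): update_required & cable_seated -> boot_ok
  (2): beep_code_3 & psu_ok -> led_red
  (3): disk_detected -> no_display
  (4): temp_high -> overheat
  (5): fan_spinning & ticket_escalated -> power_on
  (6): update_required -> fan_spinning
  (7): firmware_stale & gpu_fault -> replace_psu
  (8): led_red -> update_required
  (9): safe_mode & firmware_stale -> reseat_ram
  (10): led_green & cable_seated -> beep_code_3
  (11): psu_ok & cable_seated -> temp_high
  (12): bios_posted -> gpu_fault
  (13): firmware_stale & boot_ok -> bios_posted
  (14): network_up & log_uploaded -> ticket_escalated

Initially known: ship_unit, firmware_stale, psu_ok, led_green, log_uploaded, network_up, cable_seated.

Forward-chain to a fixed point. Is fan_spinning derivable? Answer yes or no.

yes

[1] (10) [led_green & cable_seated -> beep_code_3]; (11) [psu_ok & cable_seated -> temp_high]; (14) [network_up & log_uploaded -> ticket_escalated]. ⇒ new: beep_code_3, temp_high, ticket_escalated.
[2] (2) [beep_code_3 & psu_ok -> led_red]; (4) [temp_high -> overheat]. ⇒ new: led_red, overheat.
[3] (8) [led_red -> update_required]. ⇒ new: update_required.
[4] (1) [update_required & cable_seated -> boot_ok]; (6) [update_required -> fan_spinning]. ⇒ new: boot_ok, fan_spinning.
[5] (5) [fan_spinning & ticket_escalated -> power_on]; (13) [firmware_stale & boot_ok -> bios_posted]. ⇒ new: power_on, bios_posted.
[6] (12) [bios_posted -> gpu_fault]. ⇒ new: gpu_fault.
[7] (7) [firmware_stale & gpu_fault -> replace_psu]. ⇒ new: replace_psu.
fan_spinning appears in round 4, so it is derivable.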